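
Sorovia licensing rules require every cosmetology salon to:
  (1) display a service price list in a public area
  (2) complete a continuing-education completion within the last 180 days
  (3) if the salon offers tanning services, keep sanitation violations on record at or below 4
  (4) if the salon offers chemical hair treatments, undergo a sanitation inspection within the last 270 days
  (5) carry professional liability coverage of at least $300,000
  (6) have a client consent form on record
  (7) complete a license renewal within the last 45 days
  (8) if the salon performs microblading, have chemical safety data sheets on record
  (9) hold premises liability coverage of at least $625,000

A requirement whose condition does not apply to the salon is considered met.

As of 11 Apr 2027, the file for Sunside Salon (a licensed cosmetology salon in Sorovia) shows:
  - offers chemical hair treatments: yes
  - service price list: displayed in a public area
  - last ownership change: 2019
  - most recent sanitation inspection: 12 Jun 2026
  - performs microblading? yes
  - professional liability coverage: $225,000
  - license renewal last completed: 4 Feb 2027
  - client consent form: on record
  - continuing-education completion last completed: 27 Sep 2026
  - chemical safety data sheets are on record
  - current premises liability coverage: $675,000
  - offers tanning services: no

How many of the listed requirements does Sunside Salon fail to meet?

4

1. service price list present → met
2. continuing-education completion 196 days ago vs limit 180 → not met
3. condition 'offers tanning services' does not hold → requirement n/a → met
4. condition 'offers chemical hair treatments' holds; sanitation inspection 303 days ago vs limit 270 → not met
5. professional liability coverage $225,000 < $300,000 → not met
6. client consent form present → met
7. license renewal 66 days ago vs limit 45 → not met
8. condition 'performs microblading' holds; chemical safety data sheets present → met
9. premises liability coverage $675,000 ≥ $625,000 → met
Not met: 4 of 9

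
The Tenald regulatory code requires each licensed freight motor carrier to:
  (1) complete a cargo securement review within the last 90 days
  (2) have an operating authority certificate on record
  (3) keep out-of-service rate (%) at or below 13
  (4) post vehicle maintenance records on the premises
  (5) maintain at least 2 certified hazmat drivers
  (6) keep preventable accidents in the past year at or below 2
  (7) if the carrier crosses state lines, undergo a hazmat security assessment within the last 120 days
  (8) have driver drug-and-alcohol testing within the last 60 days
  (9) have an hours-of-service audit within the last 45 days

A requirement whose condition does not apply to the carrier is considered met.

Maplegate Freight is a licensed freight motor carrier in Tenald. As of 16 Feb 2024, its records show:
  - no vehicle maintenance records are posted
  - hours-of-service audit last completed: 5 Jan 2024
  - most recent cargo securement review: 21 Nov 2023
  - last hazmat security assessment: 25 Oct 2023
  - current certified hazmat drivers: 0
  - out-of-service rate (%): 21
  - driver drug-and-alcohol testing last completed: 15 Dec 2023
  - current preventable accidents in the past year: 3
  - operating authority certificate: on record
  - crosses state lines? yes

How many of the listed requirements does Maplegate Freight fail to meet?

5

1. cargo securement review 87 days ago vs limit 90 → met
2. operating authority certificate present → met
3. out-of-service rate (%) 21 > 13 → not met
4. vehicle maintenance records absent → not met
5. certified hazmat drivers 0 < 2 → not met
6. preventable accidents in the past year 3 > 2 → not met
7. condition 'crosses state lines' holds; hazmat security assessment 114 days ago vs limit 120 → met
8. driver drug-and-alcohol testing 63 days ago vs limit 60 → not met
9. hours-of-service audit 42 days ago vs limit 45 → met
Not met: 5 of 9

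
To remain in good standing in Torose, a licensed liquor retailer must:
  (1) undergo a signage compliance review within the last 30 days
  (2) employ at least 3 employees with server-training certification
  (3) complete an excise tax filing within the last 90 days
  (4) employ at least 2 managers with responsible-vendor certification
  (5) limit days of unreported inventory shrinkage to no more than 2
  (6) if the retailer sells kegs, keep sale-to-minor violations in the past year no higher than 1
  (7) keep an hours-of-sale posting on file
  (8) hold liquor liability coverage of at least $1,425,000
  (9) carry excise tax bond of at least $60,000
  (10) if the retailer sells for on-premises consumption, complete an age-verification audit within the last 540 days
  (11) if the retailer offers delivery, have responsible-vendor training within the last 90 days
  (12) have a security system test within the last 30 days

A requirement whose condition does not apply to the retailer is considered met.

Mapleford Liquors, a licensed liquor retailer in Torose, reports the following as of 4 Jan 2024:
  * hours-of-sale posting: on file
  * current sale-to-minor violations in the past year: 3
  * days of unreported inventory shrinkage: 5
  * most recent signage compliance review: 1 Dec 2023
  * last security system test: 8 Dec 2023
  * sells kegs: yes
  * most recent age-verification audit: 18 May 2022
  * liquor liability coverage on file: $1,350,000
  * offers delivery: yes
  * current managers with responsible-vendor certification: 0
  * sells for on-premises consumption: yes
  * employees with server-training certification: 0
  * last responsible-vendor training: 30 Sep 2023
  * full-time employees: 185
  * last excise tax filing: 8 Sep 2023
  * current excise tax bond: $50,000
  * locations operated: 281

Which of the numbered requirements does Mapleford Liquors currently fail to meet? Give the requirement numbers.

1, 2, 3, 4, 5, 6, 8, 9, 10, 11

1. signage compliance review 34 days ago vs limit 30 → not met
2. employees with server-training certification 0 < 3 → not met
3. excise tax filing 118 days ago vs limit 90 → not met
4. managers with responsible-vendor certification 0 < 2 → not met
5. days of unreported inventory shrinkage 5 > 2 → not met
6. condition 'sells kegs' holds; sale-to-minor violations in the past year 3 > 1 → not met
7. hours-of-sale posting present → met
8. liquor liability coverage $1,350,000 < $1,425,000 → not met
9. excise tax bond $50,000 < $60,000 → not met
10. condition 'sells for on-premises consumption' holds; age-verification audit 596 days ago vs limit 540 → not met
11. condition 'offers delivery' holds; responsible-vendor training 96 days ago vs limit 90 → not met
12. security system test 27 days ago vs limit 30 → met
Not met: 1, 2, 3, 4, 5, 6, 8, 9, 10, 11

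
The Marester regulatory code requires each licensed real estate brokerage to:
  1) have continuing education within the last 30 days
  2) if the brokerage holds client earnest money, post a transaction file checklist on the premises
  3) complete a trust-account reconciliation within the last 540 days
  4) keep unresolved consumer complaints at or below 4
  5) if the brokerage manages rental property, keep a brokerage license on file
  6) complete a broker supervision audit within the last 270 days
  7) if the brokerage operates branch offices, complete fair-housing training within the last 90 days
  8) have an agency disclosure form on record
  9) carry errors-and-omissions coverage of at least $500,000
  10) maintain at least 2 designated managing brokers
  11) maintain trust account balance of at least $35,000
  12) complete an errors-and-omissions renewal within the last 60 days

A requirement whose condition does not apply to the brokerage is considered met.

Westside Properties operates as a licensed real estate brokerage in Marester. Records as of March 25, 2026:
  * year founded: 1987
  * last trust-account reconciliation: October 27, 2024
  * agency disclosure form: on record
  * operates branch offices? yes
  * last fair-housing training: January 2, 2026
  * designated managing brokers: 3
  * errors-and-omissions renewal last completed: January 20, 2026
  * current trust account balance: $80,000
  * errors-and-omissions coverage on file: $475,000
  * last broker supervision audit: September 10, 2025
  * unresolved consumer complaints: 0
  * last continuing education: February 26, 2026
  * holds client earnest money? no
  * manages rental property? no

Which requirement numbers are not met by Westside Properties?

1. continuing education 27 days ago vs limit 30 → met
2. condition 'holds client earnest money' does not hold → requirement n/a → met
3. trust-account reconciliation 514 days ago vs limit 540 → met
4. unresolved consumer complaints 0 ≤ 4 → met
5. condition 'manages rental property' does not hold → requirement n/a → met
6. broker supervision audit 196 days ago vs limit 270 → met
7. condition 'operates branch offices' holds; fair-housing training 82 days ago vs limit 90 → met
8. agency disclosure form present → met
9. errors-and-omissions coverage $475,000 < $500,000 → not met
10. designated managing brokers 3 ≥ 2 → met
11. trust account balance $80,000 ≥ $35,000 → met
12. errors-and-omissions renewal 64 days ago vs limit 60 → not met
Not met: 9, 12

9, 12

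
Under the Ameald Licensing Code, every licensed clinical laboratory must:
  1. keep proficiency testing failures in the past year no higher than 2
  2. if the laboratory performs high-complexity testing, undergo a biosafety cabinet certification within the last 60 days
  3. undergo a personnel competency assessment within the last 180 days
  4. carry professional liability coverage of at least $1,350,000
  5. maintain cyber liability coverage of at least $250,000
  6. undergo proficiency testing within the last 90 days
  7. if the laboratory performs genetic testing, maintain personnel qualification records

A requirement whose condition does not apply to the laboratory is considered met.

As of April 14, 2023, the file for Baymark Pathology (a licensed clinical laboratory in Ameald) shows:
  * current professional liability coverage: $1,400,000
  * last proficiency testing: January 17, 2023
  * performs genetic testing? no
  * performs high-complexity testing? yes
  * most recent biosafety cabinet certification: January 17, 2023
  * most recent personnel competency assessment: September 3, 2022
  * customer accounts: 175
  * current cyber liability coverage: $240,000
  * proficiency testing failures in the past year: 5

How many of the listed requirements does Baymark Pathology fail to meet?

4

1. proficiency testing failures in the past year 5 > 2 → not met
2. condition 'performs high-complexity testing' holds; biosafety cabinet certification 87 days ago vs limit 60 → not met
3. personnel competency assessment 223 days ago vs limit 180 → not met
4. professional liability coverage $1,400,000 ≥ $1,350,000 → met
5. cyber liability coverage $240,000 < $250,000 → not met
6. proficiency testing 87 days ago vs limit 90 → met
7. condition 'performs genetic testing' does not hold → requirement n/a → met
Not met: 4 of 7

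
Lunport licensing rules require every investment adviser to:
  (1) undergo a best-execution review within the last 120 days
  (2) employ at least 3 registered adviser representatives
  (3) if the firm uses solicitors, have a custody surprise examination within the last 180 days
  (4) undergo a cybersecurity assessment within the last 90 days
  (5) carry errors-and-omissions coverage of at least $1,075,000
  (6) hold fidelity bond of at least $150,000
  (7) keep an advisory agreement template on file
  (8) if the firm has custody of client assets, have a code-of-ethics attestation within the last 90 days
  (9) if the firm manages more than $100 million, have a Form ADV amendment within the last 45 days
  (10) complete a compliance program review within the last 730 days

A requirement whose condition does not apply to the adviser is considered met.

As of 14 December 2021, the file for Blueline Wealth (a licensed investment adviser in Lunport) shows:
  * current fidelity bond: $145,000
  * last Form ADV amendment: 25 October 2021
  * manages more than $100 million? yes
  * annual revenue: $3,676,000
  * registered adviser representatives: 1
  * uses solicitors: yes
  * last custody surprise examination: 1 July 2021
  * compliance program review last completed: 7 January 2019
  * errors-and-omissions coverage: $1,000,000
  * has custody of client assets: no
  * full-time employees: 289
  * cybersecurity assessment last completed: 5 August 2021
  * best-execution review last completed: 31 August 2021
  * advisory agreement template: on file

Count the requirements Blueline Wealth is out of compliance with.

1. best-execution review 105 days ago vs limit 120 → met
2. registered adviser representatives 1 < 3 → not met
3. condition 'uses solicitors' holds; custody surprise examination 166 days ago vs limit 180 → met
4. cybersecurity assessment 131 days ago vs limit 90 → not met
5. errors-and-omissions coverage $1,000,000 < $1,075,000 → not met
6. fidelity bond $145,000 < $150,000 → not met
7. advisory agreement template present → met
8. condition 'has custody of client assets' does not hold → requirement n/a → met
9. condition 'manages more than $100 million' holds; Form ADV amendment 50 days ago vs limit 45 → not met
10. compliance program review 1072 days ago vs limit 730 → not met
Not met: 6 of 10

6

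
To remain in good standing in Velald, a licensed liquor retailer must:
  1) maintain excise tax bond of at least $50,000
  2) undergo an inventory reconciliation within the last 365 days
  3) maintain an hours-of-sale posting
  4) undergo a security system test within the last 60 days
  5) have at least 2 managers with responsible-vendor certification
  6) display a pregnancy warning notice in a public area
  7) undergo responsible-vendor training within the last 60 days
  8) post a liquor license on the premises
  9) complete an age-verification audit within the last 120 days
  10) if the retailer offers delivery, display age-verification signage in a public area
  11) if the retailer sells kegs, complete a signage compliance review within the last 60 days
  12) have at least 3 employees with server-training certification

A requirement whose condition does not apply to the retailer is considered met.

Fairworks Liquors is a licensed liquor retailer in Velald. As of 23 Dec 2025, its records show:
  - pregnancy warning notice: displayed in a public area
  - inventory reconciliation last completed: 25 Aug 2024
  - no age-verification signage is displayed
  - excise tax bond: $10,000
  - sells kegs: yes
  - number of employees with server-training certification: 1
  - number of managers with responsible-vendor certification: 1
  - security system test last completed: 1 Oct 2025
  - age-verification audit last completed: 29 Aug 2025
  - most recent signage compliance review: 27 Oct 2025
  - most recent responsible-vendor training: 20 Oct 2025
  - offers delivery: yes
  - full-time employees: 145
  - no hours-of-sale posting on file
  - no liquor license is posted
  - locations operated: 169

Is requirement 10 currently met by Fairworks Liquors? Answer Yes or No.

No

10. condition 'offers delivery' holds; age-verification signage absent → not met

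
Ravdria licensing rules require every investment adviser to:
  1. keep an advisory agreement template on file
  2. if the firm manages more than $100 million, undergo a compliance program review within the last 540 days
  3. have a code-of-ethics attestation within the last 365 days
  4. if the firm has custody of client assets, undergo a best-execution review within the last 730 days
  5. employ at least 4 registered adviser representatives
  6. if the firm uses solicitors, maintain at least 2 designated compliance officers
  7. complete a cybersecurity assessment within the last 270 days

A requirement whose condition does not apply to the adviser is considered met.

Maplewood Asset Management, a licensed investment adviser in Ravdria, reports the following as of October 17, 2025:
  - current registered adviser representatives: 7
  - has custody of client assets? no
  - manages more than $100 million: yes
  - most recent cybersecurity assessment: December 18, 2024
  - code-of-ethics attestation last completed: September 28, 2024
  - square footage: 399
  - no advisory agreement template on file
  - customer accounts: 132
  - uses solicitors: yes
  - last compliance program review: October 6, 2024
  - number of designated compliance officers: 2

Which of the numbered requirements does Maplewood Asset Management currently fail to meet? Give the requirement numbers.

1. advisory agreement template absent → not met
2. condition 'manages more than $100 million' holds; compliance program review 376 days ago vs limit 540 → met
3. code-of-ethics attestation 384 days ago vs limit 365 → not met
4. condition 'has custody of client assets' does not hold → requirement n/a → met
5. registered adviser representatives 7 ≥ 4 → met
6. condition 'uses solicitors' holds; designated compliance officers 2 ≥ 2 → met
7. cybersecurity assessment 303 days ago vs limit 270 → not met
Not met: 1, 3, 7

1, 3, 7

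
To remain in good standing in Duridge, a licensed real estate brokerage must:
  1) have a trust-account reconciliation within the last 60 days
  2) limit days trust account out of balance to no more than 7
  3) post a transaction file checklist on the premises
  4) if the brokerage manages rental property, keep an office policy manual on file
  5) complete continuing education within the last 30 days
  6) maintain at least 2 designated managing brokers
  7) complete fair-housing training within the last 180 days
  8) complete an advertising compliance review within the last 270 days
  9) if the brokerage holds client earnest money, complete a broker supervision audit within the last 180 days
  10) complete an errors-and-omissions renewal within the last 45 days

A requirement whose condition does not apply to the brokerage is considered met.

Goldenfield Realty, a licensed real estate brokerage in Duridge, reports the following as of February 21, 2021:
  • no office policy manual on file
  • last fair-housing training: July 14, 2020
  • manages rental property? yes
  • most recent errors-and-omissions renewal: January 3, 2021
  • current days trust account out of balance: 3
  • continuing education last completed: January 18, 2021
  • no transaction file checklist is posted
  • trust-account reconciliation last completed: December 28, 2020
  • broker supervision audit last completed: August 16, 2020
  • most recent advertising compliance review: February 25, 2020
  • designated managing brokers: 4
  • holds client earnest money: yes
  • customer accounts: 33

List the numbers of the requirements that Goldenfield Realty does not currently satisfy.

3, 4, 5, 7, 8, 9, 10

1. trust-account reconciliation 55 days ago vs limit 60 → met
2. days trust account out of balance 3 ≤ 7 → met
3. transaction file checklist absent → not met
4. condition 'manages rental property' holds; office policy manual absent → not met
5. continuing education 34 days ago vs limit 30 → not met
6. designated managing brokers 4 ≥ 2 → met
7. fair-housing training 222 days ago vs limit 180 → not met
8. advertising compliance review 362 days ago vs limit 270 → not met
9. condition 'holds client earnest money' holds; broker supervision audit 189 days ago vs limit 180 → not met
10. errors-and-omissions renewal 49 days ago vs limit 45 → not met
Not met: 3, 4, 5, 7, 8, 9, 10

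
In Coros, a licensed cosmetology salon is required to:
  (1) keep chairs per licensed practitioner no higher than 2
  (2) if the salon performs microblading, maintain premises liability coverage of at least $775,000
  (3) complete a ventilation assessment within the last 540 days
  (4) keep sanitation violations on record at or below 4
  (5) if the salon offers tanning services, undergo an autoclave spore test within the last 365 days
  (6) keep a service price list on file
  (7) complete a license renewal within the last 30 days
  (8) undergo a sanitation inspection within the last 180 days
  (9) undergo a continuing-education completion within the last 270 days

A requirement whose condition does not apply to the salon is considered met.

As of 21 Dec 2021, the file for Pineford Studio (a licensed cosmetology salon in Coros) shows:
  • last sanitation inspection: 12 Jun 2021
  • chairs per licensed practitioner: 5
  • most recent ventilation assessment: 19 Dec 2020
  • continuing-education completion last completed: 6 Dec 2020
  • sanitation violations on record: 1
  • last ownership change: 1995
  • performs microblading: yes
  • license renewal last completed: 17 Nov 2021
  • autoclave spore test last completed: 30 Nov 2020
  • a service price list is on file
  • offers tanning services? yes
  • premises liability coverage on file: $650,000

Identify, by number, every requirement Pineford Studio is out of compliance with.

1, 2, 5, 7, 8, 9

1. chairs per licensed practitioner 5 > 2 → not met
2. condition 'performs microblading' holds; premises liability coverage $650,000 < $775,000 → not met
3. ventilation assessment 367 days ago vs limit 540 → met
4. sanitation violations on record 1 ≤ 4 → met
5. condition 'offers tanning services' holds; autoclave spore test 386 days ago vs limit 365 → not met
6. service price list present → met
7. license renewal 34 days ago vs limit 30 → not met
8. sanitation inspection 192 days ago vs limit 180 → not met
9. continuing-education completion 380 days ago vs limit 270 → not met
Not met: 1, 2, 5, 7, 8, 9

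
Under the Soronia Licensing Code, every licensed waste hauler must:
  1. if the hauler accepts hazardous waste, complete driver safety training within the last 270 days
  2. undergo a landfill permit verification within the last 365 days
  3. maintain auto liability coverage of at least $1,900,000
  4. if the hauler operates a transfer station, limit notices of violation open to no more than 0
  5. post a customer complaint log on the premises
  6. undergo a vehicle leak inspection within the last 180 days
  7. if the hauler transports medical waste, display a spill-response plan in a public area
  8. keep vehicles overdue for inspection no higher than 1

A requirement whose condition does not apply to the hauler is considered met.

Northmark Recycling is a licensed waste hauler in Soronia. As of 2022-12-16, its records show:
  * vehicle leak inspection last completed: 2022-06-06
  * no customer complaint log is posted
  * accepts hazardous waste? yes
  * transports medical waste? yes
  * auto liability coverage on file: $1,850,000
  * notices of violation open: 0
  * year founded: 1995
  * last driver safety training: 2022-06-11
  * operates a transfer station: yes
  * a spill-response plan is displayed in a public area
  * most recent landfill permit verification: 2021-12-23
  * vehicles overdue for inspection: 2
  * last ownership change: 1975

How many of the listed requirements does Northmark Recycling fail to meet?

4

1. condition 'accepts hazardous waste' holds; driver safety training 188 days ago vs limit 270 → met
2. landfill permit verification 358 days ago vs limit 365 → met
3. auto liability coverage $1,850,000 < $1,900,000 → not met
4. condition 'operates a transfer station' holds; notices of violation open 0 ≤ 0 → met
5. customer complaint log absent → not met
6. vehicle leak inspection 193 days ago vs limit 180 → not met
7. condition 'transports medical waste' holds; spill-response plan present → met
8. vehicles overdue for inspection 2 > 1 → not met
Not met: 4 of 8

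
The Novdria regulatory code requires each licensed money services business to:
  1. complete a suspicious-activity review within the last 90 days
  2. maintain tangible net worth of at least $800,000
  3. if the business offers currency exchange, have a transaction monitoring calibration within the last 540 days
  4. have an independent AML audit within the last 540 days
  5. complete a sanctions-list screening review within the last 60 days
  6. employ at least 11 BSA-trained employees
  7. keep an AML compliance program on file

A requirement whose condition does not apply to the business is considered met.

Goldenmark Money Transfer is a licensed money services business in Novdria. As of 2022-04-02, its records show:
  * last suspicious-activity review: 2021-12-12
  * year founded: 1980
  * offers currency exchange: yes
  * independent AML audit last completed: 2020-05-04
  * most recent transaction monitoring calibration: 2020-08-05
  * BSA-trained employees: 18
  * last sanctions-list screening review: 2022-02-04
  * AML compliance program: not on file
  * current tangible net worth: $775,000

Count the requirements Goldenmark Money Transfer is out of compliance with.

5

1. suspicious-activity review 111 days ago vs limit 90 → not met
2. tangible net worth $775,000 < $800,000 → not met
3. condition 'offers currency exchange' holds; transaction monitoring calibration 605 days ago vs limit 540 → not met
4. independent AML audit 698 days ago vs limit 540 → not met
5. sanctions-list screening review 57 days ago vs limit 60 → met
6. BSA-trained employees 18 ≥ 11 → met
7. AML compliance program absent → not met
Not met: 5 of 7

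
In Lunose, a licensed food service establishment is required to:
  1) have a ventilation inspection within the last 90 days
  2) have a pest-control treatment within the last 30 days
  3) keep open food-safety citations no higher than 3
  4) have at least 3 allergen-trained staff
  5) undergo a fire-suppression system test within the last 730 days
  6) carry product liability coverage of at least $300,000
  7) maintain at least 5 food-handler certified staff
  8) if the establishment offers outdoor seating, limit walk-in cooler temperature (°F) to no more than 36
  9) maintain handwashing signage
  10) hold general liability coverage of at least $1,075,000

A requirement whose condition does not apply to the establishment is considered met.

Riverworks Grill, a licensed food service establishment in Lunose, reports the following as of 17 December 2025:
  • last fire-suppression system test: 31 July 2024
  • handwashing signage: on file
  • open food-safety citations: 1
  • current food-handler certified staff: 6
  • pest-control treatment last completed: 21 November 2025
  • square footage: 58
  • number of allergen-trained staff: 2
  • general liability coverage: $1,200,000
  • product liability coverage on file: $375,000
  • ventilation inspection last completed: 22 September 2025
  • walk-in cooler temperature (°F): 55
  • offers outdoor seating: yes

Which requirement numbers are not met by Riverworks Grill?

1. ventilation inspection 86 days ago vs limit 90 → met
2. pest-control treatment 26 days ago vs limit 30 → met
3. open food-safety citations 1 ≤ 3 → met
4. allergen-trained staff 2 < 3 → not met
5. fire-suppression system test 504 days ago vs limit 730 → met
6. product liability coverage $375,000 ≥ $300,000 → met
7. food-handler certified staff 6 ≥ 5 → met
8. condition 'offers outdoor seating' holds; walk-in cooler temperature (°F) 55 > 36 → not met
9. handwashing signage present → met
10. general liability coverage $1,200,000 ≥ $1,075,000 → met
Not met: 4, 8

4, 8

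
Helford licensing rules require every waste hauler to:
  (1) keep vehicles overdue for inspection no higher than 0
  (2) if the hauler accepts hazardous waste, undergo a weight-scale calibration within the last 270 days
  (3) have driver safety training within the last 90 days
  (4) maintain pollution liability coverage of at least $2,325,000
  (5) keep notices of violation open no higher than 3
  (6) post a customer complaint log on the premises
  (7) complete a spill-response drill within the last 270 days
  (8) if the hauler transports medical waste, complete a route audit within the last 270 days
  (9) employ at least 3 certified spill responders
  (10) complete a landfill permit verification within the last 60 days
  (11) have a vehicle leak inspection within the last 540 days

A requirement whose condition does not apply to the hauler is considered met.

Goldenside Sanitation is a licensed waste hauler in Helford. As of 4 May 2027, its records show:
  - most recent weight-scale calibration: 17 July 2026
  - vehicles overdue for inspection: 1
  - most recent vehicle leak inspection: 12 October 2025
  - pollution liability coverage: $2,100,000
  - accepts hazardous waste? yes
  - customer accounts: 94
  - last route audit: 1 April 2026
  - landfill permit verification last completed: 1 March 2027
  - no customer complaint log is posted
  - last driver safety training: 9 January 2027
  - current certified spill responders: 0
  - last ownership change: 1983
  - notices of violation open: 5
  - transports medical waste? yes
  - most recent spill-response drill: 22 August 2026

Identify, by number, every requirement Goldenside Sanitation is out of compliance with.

1, 2, 3, 4, 5, 6, 8, 9, 10, 11

1. vehicles overdue for inspection 1 > 0 → not met
2. condition 'accepts hazardous waste' holds; weight-scale calibration 291 days ago vs limit 270 → not met
3. driver safety training 115 days ago vs limit 90 → not met
4. pollution liability coverage $2,100,000 < $2,325,000 → not met
5. notices of violation open 5 > 3 → not met
6. customer complaint log absent → not met
7. spill-response drill 255 days ago vs limit 270 → met
8. condition 'transports medical waste' holds; route audit 398 days ago vs limit 270 → not met
9. certified spill responders 0 < 3 → not met
10. landfill permit verification 64 days ago vs limit 60 → not met
11. vehicle leak inspection 569 days ago vs limit 540 → not met
Not met: 1, 2, 3, 4, 5, 6, 8, 9, 10, 11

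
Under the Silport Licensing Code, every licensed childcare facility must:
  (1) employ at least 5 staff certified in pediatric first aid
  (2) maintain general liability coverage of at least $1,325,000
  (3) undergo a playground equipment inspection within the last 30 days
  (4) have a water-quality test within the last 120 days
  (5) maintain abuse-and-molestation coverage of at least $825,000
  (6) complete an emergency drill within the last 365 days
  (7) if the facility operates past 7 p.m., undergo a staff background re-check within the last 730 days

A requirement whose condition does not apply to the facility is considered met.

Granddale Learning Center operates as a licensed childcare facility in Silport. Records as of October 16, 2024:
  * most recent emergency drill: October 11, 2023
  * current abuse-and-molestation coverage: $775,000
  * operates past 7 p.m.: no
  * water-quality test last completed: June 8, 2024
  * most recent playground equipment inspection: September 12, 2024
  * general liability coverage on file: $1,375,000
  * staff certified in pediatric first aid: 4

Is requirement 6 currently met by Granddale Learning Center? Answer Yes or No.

6. emergency drill 371 days ago vs limit 365 → not met

No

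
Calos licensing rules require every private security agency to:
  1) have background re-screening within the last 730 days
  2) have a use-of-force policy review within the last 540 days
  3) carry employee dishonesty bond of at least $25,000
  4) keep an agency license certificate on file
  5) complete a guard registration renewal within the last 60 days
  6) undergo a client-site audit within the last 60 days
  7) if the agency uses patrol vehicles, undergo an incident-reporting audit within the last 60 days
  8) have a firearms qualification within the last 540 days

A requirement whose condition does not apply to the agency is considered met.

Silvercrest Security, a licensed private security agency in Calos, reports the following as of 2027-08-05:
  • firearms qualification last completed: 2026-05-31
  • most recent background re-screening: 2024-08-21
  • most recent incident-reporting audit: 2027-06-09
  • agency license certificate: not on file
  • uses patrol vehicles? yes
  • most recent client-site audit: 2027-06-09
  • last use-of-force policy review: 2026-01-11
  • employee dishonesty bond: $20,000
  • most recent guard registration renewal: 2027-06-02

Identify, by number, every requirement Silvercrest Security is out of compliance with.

1. background re-screening 1079 days ago vs limit 730 → not met
2. use-of-force policy review 571 days ago vs limit 540 → not met
3. employee dishonesty bond $20,000 < $25,000 → not met
4. agency license certificate absent → not met
5. guard registration renewal 64 days ago vs limit 60 → not met
6. client-site audit 57 days ago vs limit 60 → met
7. condition 'uses patrol vehicles' holds; incident-reporting audit 57 days ago vs limit 60 → met
8. firearms qualification 431 days ago vs limit 540 → met
Not met: 1, 2, 3, 4, 5

1, 2, 3, 4, 5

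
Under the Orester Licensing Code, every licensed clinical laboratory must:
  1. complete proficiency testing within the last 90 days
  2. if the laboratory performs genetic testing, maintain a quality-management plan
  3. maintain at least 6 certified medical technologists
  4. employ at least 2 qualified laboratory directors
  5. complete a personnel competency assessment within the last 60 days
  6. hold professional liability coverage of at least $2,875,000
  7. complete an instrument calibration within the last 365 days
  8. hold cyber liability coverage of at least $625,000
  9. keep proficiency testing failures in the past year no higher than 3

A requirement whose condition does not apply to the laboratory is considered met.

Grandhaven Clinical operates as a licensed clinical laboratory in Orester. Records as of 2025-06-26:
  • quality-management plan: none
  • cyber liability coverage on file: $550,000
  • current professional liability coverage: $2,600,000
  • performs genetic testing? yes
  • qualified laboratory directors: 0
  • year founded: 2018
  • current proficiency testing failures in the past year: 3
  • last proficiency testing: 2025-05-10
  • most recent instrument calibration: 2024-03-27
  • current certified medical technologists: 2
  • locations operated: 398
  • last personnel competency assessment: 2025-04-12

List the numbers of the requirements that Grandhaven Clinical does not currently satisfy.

1. proficiency testing 47 days ago vs limit 90 → met
2. condition 'performs genetic testing' holds; quality-management plan absent → not met
3. certified medical technologists 2 < 6 → not met
4. qualified laboratory directors 0 < 2 → not met
5. personnel competency assessment 75 days ago vs limit 60 → not met
6. professional liability coverage $2,600,000 < $2,875,000 → not met
7. instrument calibration 456 days ago vs limit 365 → not met
8. cyber liability coverage $550,000 < $625,000 → not met
9. proficiency testing failures in the past year 3 ≤ 3 → met
Not met: 2, 3, 4, 5, 6, 7, 8

2, 3, 4, 5, 6, 7, 8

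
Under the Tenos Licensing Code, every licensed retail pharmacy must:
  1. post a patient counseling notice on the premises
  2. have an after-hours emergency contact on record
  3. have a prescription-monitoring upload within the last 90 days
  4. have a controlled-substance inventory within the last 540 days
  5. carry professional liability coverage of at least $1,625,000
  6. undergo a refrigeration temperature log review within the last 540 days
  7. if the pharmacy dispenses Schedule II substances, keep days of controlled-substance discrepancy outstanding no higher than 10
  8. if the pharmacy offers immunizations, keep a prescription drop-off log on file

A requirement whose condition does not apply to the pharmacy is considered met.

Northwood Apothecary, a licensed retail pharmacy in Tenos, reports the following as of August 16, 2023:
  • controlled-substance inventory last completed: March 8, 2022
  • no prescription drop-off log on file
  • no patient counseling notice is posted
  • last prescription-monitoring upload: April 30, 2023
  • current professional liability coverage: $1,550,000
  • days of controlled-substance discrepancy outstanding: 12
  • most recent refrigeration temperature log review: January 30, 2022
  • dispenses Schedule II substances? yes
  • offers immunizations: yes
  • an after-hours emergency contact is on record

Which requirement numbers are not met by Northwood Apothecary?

1. patient counseling notice absent → not met
2. after-hours emergency contact present → met
3. prescription-monitoring upload 108 days ago vs limit 90 → not met
4. controlled-substance inventory 526 days ago vs limit 540 → met
5. professional liability coverage $1,550,000 < $1,625,000 → not met
6. refrigeration temperature log review 563 days ago vs limit 540 → not met
7. condition 'dispenses Schedule II substances' holds; days of controlled-substance discrepancy outstanding 12 > 10 → not met
8. condition 'offers immunizations' holds; prescription drop-off log absent → not met
Not met: 1, 3, 5, 6, 7, 8

1, 3, 5, 6, 7, 8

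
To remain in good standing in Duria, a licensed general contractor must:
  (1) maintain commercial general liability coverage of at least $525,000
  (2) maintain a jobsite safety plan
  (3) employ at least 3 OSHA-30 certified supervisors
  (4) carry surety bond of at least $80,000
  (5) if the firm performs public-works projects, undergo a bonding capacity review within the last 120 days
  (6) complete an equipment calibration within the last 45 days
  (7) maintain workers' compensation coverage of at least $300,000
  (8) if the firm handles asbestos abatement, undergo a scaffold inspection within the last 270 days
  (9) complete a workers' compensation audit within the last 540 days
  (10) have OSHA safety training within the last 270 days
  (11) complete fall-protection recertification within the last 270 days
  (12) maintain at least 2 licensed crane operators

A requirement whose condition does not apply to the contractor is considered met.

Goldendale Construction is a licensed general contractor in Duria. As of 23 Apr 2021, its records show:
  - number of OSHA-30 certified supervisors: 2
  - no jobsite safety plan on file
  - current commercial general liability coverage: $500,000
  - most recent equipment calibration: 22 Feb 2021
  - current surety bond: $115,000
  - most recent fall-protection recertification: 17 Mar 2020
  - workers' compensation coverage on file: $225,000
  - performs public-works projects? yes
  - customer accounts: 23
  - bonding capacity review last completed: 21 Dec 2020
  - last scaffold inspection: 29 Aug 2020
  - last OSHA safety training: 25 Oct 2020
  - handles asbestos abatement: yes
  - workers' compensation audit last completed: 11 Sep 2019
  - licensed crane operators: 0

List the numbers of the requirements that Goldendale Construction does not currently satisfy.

1, 2, 3, 5, 6, 7, 9, 11, 12

1. commercial general liability coverage $500,000 < $525,000 → not met
2. jobsite safety plan absent → not met
3. OSHA-30 certified supervisors 2 < 3 → not met
4. surety bond $115,000 ≥ $80,000 → met
5. condition 'performs public-works projects' holds; bonding capacity review 123 days ago vs limit 120 → not met
6. equipment calibration 60 days ago vs limit 45 → not met
7. workers' compensation coverage $225,000 < $300,000 → not met
8. condition 'handles asbestos abatement' holds; scaffold inspection 237 days ago vs limit 270 → met
9. workers' compensation audit 590 days ago vs limit 540 → not met
10. OSHA safety training 180 days ago vs limit 270 → met
11. fall-protection recertification 402 days ago vs limit 270 → not met
12. licensed crane operators 0 < 2 → not met
Not met: 1, 2, 3, 5, 6, 7, 9, 11, 12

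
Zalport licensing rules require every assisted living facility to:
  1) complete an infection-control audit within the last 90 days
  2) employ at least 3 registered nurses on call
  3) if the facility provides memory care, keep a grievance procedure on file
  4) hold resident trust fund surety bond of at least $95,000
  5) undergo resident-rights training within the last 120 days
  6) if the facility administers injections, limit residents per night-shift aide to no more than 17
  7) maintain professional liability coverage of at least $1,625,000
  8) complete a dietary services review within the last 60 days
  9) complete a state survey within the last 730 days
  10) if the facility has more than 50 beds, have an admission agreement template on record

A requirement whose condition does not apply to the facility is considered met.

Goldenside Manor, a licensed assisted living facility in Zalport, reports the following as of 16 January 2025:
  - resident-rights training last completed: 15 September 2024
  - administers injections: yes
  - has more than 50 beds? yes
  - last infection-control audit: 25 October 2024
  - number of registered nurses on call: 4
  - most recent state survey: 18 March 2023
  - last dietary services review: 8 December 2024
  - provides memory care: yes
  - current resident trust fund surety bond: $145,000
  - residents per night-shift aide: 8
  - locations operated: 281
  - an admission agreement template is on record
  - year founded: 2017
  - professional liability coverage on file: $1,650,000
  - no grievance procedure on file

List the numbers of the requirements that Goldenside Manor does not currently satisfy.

3, 5

1. infection-control audit 83 days ago vs limit 90 → met
2. registered nurses on call 4 ≥ 3 → met
3. condition 'provides memory care' holds; grievance procedure absent → not met
4. resident trust fund surety bond $145,000 ≥ $95,000 → met
5. resident-rights training 123 days ago vs limit 120 → not met
6. condition 'administers injections' holds; residents per night-shift aide 8 ≤ 17 → met
7. professional liability coverage $1,650,000 ≥ $1,625,000 → met
8. dietary services review 39 days ago vs limit 60 → met
9. state survey 670 days ago vs limit 730 → met
10. condition 'has more than 50 beds' holds; admission agreement template present → met
Not met: 3, 5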